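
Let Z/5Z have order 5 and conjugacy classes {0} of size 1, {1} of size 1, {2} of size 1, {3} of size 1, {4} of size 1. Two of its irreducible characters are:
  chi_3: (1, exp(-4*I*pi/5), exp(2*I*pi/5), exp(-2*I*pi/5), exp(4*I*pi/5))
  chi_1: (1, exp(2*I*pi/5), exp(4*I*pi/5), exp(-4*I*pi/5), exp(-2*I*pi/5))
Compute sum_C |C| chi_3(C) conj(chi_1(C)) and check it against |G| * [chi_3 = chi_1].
Sum = 0; so <chi_3, chi_1> = 0 (distinct irreducibles are orthogonal).

Solution. Compute term by term over conjugacy classes (|C| * chi_3(C) * conj(chi_1(C))):
  1*(1)*conj(1) + 1*(exp(-4*I*pi/5))*conj(exp(2*I*pi/5)) + 1*(exp(2*I*pi/5))*conj(exp(4*I*pi/5)) + 1*(exp(-2*I*pi/5))*conj(exp(-4*I*pi/5)) + 1*(exp(4*I*pi/5))*conj(exp(-2*I*pi/5))
  = (1) + (exp(4*I*pi/5)) + (exp(-2*I*pi/5)) + (exp(2*I*pi/5)) + (exp(-4*I*pi/5))
  = 0.
(Exp terms are combined using exp(i*s)*conj(exp(i*t)) = exp(i*(s-t)), and sums of them are collapsed using the identity that for every m > 1 the m distinct m-th roots of unity sum to 0, e.g. 1 + exp(2*I*pi/3) + exp(-2*I*pi/3) = 0.)
Dividing by |G| = 5 gives 0/5 = 0, matching the row-orthogonality relation <chi_3, chi_1> = [chi_3 = chi_1].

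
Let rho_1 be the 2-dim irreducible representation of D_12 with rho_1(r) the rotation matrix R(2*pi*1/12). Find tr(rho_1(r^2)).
chi_{rho_1}(r^2) = 2*cos(2*pi*1*2/12) = 1

Working: rho_1(r^2) is rotation by angle 2*pi*1*2/12, whose trace is 2*cos(2*pi*1*2/12) = 1.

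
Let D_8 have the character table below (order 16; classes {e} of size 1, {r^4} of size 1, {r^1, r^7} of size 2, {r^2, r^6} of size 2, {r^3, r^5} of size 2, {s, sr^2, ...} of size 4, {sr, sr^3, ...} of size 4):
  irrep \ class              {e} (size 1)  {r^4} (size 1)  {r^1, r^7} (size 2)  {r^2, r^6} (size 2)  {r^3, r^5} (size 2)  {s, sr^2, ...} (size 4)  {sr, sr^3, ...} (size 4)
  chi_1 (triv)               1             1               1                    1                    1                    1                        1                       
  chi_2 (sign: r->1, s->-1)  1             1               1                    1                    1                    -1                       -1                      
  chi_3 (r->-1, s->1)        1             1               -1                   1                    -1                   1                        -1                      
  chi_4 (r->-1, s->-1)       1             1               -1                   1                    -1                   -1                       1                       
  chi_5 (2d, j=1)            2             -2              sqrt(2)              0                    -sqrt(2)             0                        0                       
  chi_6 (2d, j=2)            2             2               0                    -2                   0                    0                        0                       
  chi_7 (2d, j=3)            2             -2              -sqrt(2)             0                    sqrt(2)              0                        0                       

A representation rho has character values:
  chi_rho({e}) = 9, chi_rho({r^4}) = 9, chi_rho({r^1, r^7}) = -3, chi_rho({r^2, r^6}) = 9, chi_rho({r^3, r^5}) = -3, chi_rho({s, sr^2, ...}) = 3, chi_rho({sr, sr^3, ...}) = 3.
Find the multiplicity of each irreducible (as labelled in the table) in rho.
Multiplicities: chi_1: 3, chi_2: 0, chi_3: 3, chi_4: 3, chi_5: 0, chi_6: 0, chi_7: 0.

Explanation: Use <chi_rho, chi> = (1/|G|) sum_C |C| * chi_rho(C) * conj(chi(C)) with |G| = 16 for each irreducible chi in the table:
  <chi_rho, chi_1> = (1/16)[1*(9)*conj(1) + 1*(9)*conj(1) + 2*(-3)*conj(1) + 2*(9)*conj(1) + 2*(-3)*conj(1) + 4*(3)*conj(1) + 4*(3)*conj(1)]
      = (1/16)[(9) + (9) + (-6) + (18) + (-6) + (12) + (12)] = 48/16 = 3
  <chi_rho, chi_2> = (1/16)[1*(9)*conj(1) + 1*(9)*conj(1) + 2*(-3)*conj(1) + 2*(9)*conj(1) + 2*(-3)*conj(1) + 4*(3)*conj(-1) + 4*(3)*conj(-1)]
      = (1/16)[(9) + (9) + (-6) + (18) + (-6) + (-12) + (-12)] = 0/16 = 0
  <chi_rho, chi_3> = (1/16)[1*(9)*conj(1) + 1*(9)*conj(1) + 2*(-3)*conj(-1) + 2*(9)*conj(1) + 2*(-3)*conj(-1) + 4*(3)*conj(1) + 4*(3)*conj(-1)]
      = (1/16)[(9) + (9) + (6) + (18) + (6) + (12) + (-12)] = 48/16 = 3
  <chi_rho, chi_4> = (1/16)[1*(9)*conj(1) + 1*(9)*conj(1) + 2*(-3)*conj(-1) + 2*(9)*conj(1) + 2*(-3)*conj(-1) + 4*(3)*conj(-1) + 4*(3)*conj(1)]
      = (1/16)[(9) + (9) + (6) + (18) + (6) + (-12) + (12)] = 48/16 = 3
  <chi_rho, chi_5> = (1/16)[1*(9)*conj(2) + 1*(9)*conj(-2) + 2*(-3)*conj(sqrt(2)) + 2*(9)*conj(0) + 2*(-3)*conj(-sqrt(2)) + 4*(3)*conj(0) + 4*(3)*conj(0)]
      = (1/16)[(18) + (-18) + (-6*sqrt(2)) + (0) + (6*sqrt(2)) + (0) + (0)] = 0/16 = 0
  <chi_rho, chi_6> = (1/16)[1*(9)*conj(2) + 1*(9)*conj(2) + 2*(-3)*conj(0) + 2*(9)*conj(-2) + 2*(-3)*conj(0) + 4*(3)*conj(0) + 4*(3)*conj(0)]
      = (1/16)[(18) + (18) + (0) + (-36) + (0) + (0) + (0)] = 0/16 = 0
  <chi_rho, chi_7> = (1/16)[1*(9)*conj(2) + 1*(9)*conj(-2) + 2*(-3)*conj(-sqrt(2)) + 2*(9)*conj(0) + 2*(-3)*conj(sqrt(2)) + 4*(3)*conj(0) + 4*(3)*conj(0)]
      = (1/16)[(18) + (-18) + (6*sqrt(2)) + (0) + (-6*sqrt(2)) + (0) + (0)] = 0/16 = 0
Dimension check: dim(rho) = sum (mult * dim) = 3*1 + 0*1 + 3*1 + 3*1 + 0*2 + 0*2 + 0*2 = 9 = chi_rho(e) = 9.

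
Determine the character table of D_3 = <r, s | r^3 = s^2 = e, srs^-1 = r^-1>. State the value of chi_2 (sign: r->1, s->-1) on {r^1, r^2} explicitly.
Conjugacy classes: {e} of size 1, {r^1, r^2} of size 2, {s, sr, ..., sr^2} of size 3.
Character table:
  irrep \ class              {e} (size 1)  {r^1, r^2} (size 2)  {s, sr, ..., sr^2} (size 3)
  chi_1 (triv)               1             1                    1                          
  chi_2 (sign: r->1, s->-1)  1             1                    -1                         
  chi_3 (2d, j=1)            2             -1                   0                          

Spot check: chi_2 (sign: r->1, s->-1) on {r^1, r^2} = 1.

Proof sketch: D_3 has order 2*3 = 6 with 3 conjugacy classes, hence 3 irreducibles. Sum of squared dims 1 + 1 + 4 = 6 = |G|. Linear characters come from the abelianisation; the 2-dimensional irreps have character r^k -> 2*cos(2*pi*j*k/3), reflections -> 0.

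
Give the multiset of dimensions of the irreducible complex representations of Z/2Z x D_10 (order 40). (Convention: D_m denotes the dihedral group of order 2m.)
Dimensions: 1, 1, 1, 1, 1, 1, 1, 1, 2, 2, 2, 2, 2, 2, 2, 2

Argument: There are 16 irreducibles (= number of conjugacy classes). Their dimensions d_i satisfy sum d_i^2 = |G| = 40: 1 + 1 + 1 + 1 + 1 + 1 + 1 + 1 + 4 + 4 + 4 + 4 + 4 + 4 + 4 + 4 = 40. (For the product with Z/2Z: each of the 2 1-dim characters of Z/2Z tensors with each irrep of D_10, giving 2 copies of each D_10-dimension.)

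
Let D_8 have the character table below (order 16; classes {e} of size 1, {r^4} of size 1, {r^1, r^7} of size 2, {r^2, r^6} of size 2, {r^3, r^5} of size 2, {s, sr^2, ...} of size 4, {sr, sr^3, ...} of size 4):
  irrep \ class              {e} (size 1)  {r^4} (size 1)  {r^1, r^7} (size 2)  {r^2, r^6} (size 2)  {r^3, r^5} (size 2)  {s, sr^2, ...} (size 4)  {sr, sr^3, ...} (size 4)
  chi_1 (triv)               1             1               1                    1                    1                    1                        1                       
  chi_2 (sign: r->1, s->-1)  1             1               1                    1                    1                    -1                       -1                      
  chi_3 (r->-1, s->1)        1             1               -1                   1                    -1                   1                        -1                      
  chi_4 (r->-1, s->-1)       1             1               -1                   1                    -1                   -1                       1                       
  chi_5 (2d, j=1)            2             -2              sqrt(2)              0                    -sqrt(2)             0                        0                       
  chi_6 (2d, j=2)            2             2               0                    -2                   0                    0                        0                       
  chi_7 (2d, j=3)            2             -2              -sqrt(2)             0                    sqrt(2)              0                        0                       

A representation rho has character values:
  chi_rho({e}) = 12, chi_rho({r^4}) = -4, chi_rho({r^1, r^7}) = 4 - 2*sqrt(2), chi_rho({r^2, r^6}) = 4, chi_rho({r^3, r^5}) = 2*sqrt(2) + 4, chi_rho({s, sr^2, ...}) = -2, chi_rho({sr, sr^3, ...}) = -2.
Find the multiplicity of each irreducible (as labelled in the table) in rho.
Multiplicities: chi_1: 1, chi_2: 3, chi_3: 0, chi_4: 0, chi_5: 1, chi_6: 0, chi_7: 3.

Argument: Use <chi_rho, chi> = (1/|G|) sum_C |C| * chi_rho(C) * conj(chi(C)) with |G| = 16 for each irreducible chi in the table:
  <chi_rho, chi_1> = (1/16)[1*(12)*conj(1) + 1*(-4)*conj(1) + 2*(4 - 2*sqrt(2))*conj(1) + 2*(4)*conj(1) + 2*(2*sqrt(2) + 4)*conj(1) + 4*(-2)*conj(1) + 4*(-2)*conj(1)]
      = (1/16)[(12) + (-4) + (8 - 4*sqrt(2)) + (8) + (4*sqrt(2) + 8) + (-8) + (-8)] = 16/16 = 1
  <chi_rho, chi_2> = (1/16)[1*(12)*conj(1) + 1*(-4)*conj(1) + 2*(4 - 2*sqrt(2))*conj(1) + 2*(4)*conj(1) + 2*(2*sqrt(2) + 4)*conj(1) + 4*(-2)*conj(-1) + 4*(-2)*conj(-1)]
      = (1/16)[(12) + (-4) + (8 - 4*sqrt(2)) + (8) + (4*sqrt(2) + 8) + (8) + (8)] = 48/16 = 3
  <chi_rho, chi_3> = (1/16)[1*(12)*conj(1) + 1*(-4)*conj(1) + 2*(4 - 2*sqrt(2))*conj(-1) + 2*(4)*conj(1) + 2*(2*sqrt(2) + 4)*conj(-1) + 4*(-2)*conj(1) + 4*(-2)*conj(-1)]
      = (1/16)[(12) + (-4) + (-8 + 4*sqrt(2)) + (8) + (-8 - 4*sqrt(2)) + (-8) + (8)] = 0/16 = 0
  <chi_rho, chi_4> = (1/16)[1*(12)*conj(1) + 1*(-4)*conj(1) + 2*(4 - 2*sqrt(2))*conj(-1) + 2*(4)*conj(1) + 2*(2*sqrt(2) + 4)*conj(-1) + 4*(-2)*conj(-1) + 4*(-2)*conj(1)]
      = (1/16)[(12) + (-4) + (-8 + 4*sqrt(2)) + (8) + (-8 - 4*sqrt(2)) + (8) + (-8)] = 0/16 = 0
  <chi_rho, chi_5> = (1/16)[1*(12)*conj(2) + 1*(-4)*conj(-2) + 2*(4 - 2*sqrt(2))*conj(sqrt(2)) + 2*(4)*conj(0) + 2*(2*sqrt(2) + 4)*conj(-sqrt(2)) + 4*(-2)*conj(0) + 4*(-2)*conj(0)]
      = (1/16)[(24) + (8) + (-8 + 8*sqrt(2)) + (0) + (-8*sqrt(2) - 8) + (0) + (0)] = 16/16 = 1
  <chi_rho, chi_6> = (1/16)[1*(12)*conj(2) + 1*(-4)*conj(2) + 2*(4 - 2*sqrt(2))*conj(0) + 2*(4)*conj(-2) + 2*(2*sqrt(2) + 4)*conj(0) + 4*(-2)*conj(0) + 4*(-2)*conj(0)]
      = (1/16)[(24) + (-8) + (0) + (-16) + (0) + (0) + (0)] = 0/16 = 0
  <chi_rho, chi_7> = (1/16)[1*(12)*conj(2) + 1*(-4)*conj(-2) + 2*(4 - 2*sqrt(2))*conj(-sqrt(2)) + 2*(4)*conj(0) + 2*(2*sqrt(2) + 4)*conj(sqrt(2)) + 4*(-2)*conj(0) + 4*(-2)*conj(0)]
      = (1/16)[(24) + (8) + (8 - 8*sqrt(2)) + (0) + (8 + 8*sqrt(2)) + (0) + (0)] = 48/16 = 3
Dimension check: dim(rho) = sum (mult * dim) = 1*1 + 3*1 + 0*1 + 0*1 + 1*2 + 0*2 + 3*2 = 12 = chi_rho(e) = 12.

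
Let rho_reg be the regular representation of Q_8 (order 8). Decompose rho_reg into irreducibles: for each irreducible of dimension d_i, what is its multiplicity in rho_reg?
Each irreducible V_i of dimension d_i appears with multiplicity d_i, i.e. rho_reg = (direct sum over all irreducibles V_i) d_i V_i. The irreducible dimensions for Q_8 are 1, 1, 1, 1, 2: 4 irreducibles of dimension 1, each with multiplicity 1; 1 irreducible of dimension 2, with multiplicity 2. Total dimension 4*1*1 + 1*2*2 = 8 = |G|.

Why: General theorem: in the regular representation of a finite group G, each irreducible appears with multiplicity equal to its dimension. Check: dim(rho_reg) = sum d_i^2 = 1 + 1 + 1 + 1 + 4 = 8 = |G|.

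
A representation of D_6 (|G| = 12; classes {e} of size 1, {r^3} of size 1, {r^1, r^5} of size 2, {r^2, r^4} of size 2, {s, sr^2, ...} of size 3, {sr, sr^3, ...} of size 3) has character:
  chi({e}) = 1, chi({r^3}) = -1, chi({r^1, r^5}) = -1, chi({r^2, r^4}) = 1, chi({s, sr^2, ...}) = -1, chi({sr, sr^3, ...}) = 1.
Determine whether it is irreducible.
Irreducible: <chi, chi> = 1.

Argument: <chi, chi> = (1/|G|) sum_C |C| * |chi(C)|^2 = (1/12)[1*|1|^2 + 1*|-1|^2 + 2*|-1|^2 + 2*|1|^2 + 3*|-1|^2 + 3*|1|^2]
  = (1/12)[(1) + (1) + (2) + (2) + (3) + (3)] = 12/12 = 1.
A character is irreducible iff <chi, chi> = 1, so this representation is irreducible.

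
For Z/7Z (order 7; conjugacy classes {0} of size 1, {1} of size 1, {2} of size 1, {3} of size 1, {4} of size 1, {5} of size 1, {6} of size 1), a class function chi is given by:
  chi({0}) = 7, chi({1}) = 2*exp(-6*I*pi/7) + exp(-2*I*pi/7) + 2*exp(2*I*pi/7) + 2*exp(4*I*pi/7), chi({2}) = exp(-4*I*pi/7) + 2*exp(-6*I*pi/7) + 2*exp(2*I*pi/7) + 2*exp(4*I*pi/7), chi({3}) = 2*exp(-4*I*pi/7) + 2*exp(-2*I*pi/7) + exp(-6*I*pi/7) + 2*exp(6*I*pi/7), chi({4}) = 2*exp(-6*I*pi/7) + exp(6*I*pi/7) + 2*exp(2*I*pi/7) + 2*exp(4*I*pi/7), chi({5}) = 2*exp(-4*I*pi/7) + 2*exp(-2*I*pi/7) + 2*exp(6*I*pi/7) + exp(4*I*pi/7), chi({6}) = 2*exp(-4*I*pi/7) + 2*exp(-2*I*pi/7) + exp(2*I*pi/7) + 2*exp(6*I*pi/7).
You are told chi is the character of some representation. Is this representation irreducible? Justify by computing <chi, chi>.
Not irreducible (reducible): <chi, chi> = 13 > 1.

Solution. <chi, chi> = (1/|G|) sum_C |C| * |chi(C)|^2 = (1/7)[1*|7|^2 + 1*|2*exp(-6*I*pi/7) + exp(-2*I*pi/7) + 2*exp(2*I*pi/7) + 2*exp(4*I*pi/7)|^2 + 1*|exp(-4*I*pi/7) + 2*exp(-6*I*pi/7) + 2*exp(2*I*pi/7) + 2*exp(4*I*pi/7)|^2 + 1*|2*exp(-4*I*pi/7) + 2*exp(-2*I*pi/7) + exp(-6*I*pi/7) + 2*exp(6*I*pi/7)|^2 + 1*|2*exp(-6*I*pi/7) + exp(6*I*pi/7) + 2*exp(2*I*pi/7) + 2*exp(4*I*pi/7)|^2 + 1*|2*exp(-4*I*pi/7) + 2*exp(-2*I*pi/7) + 2*exp(6*I*pi/7) + exp(4*I*pi/7)|^2 + 1*|2*exp(-4*I*pi/7) + 2*exp(-2*I*pi/7) + exp(2*I*pi/7) + 2*exp(6*I*pi/7)|^2]
  = (1/7)[(49) + (13 + 8*exp(-4*I*pi/7) + 4*exp(-2*I*pi/7) + 6*exp(-6*I*pi/7) + 6*exp(6*I*pi/7) + 4*exp(2*I*pi/7) + 8*exp(4*I*pi/7)) + (13 + 6*exp(-2*I*pi/7) + 4*exp(-4*I*pi/7) + 8*exp(-6*I*pi/7) + 8*exp(6*I*pi/7) + 4*exp(4*I*pi/7) + 6*exp(2*I*pi/7)) + (13 + 8*exp(-2*I*pi/7) + 6*exp(-4*I*pi/7) + 4*exp(-6*I*pi/7) + 4*exp(6*I*pi/7) + 6*exp(4*I*pi/7) + 8*exp(2*I*pi/7)) + (13 + 8*exp(-2*I*pi/7) + 6*exp(-4*I*pi/7) + 4*exp(-6*I*pi/7) + 4*exp(6*I*pi/7) + 6*exp(4*I*pi/7) + 8*exp(2*I*pi/7)) + (13 + 6*exp(-2*I*pi/7) + 4*exp(-4*I*pi/7) + 8*exp(-6*I*pi/7) + 8*exp(6*I*pi/7) + 4*exp(4*I*pi/7) + 6*exp(2*I*pi/7)) + (13 + 8*exp(-4*I*pi/7) + 4*exp(-2*I*pi/7) + 6*exp(-6*I*pi/7) + 6*exp(6*I*pi/7) + 4*exp(2*I*pi/7) + 8*exp(4*I*pi/7))] = 91/7 = 13.
(Exp terms are combined using exp(i*s)*conj(exp(i*t)) = exp(i*(s-t)), and sums of them are collapsed using the identity that for every m > 1 the m distinct m-th roots of unity sum to 0, e.g. 1 + exp(2*I*pi/3) + exp(-2*I*pi/3) = 0.)
A character is irreducible iff <chi, chi> = 1, so this representation is reducible.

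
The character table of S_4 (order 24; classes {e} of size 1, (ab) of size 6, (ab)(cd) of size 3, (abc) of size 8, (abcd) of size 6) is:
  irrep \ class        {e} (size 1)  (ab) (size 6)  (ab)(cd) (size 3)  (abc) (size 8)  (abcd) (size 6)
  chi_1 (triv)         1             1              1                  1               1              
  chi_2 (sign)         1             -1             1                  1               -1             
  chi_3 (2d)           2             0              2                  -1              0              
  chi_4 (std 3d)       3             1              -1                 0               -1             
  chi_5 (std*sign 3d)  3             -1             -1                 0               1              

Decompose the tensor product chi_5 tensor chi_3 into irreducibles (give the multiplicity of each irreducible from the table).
chi_5 tensor chi_3 = chi_4 + chi_5 (all other irreducibles have multiplicity 0).

Why: The character of a tensor product is the pointwise product (chi_5 * chi_3)(C) = chi_5(C) * chi_3(C):
  {e}: (3)*(2), (ab): (-1)*(0), (ab)(cd): (-1)*(2), (abc): (0)*(-1), (abcd): (1)*(0)
so (chi_5 * chi_3) takes values
  {e} -> 6, (ab) -> 0, (ab)(cd) -> -2, (abc) -> 0, (abcd) -> 0.
Now take the inner product of this character with each irreducible chi from the table, <chi_5*chi_3, chi> = (1/24) sum_C |C| (chi_5*chi_3)(C) conj(chi(C)):
  <chi_5*chi_3, chi_1> = (1/24)[1*(6)*conj(1) + 6*(0)*conj(1) + 3*(-2)*conj(1) + 8*(0)*conj(1) + 6*(0)*conj(1)]
      = (1/24)[(6) + (0) + (-6) + (0) + (0)] = 0/24 = 0
  <chi_5*chi_3, chi_2> = (1/24)[1*(6)*conj(1) + 6*(0)*conj(-1) + 3*(-2)*conj(1) + 8*(0)*conj(1) + 6*(0)*conj(-1)]
      = (1/24)[(6) + (0) + (-6) + (0) + (0)] = 0/24 = 0
  <chi_5*chi_3, chi_3> = (1/24)[1*(6)*conj(2) + 6*(0)*conj(0) + 3*(-2)*conj(2) + 8*(0)*conj(-1) + 6*(0)*conj(0)]
      = (1/24)[(12) + (0) + (-12) + (0) + (0)] = 0/24 = 0
  <chi_5*chi_3, chi_4> = (1/24)[1*(6)*conj(3) + 6*(0)*conj(1) + 3*(-2)*conj(-1) + 8*(0)*conj(0) + 6*(0)*conj(-1)]
      = (1/24)[(18) + (0) + (6) + (0) + (0)] = 24/24 = 1
  <chi_5*chi_3, chi_5> = (1/24)[1*(6)*conj(3) + 6*(0)*conj(-1) + 3*(-2)*conj(-1) + 8*(0)*conj(0) + 6*(0)*conj(1)]
      = (1/24)[(18) + (0) + (6) + (0) + (0)] = 24/24 = 1
Hence the multiplicities are chi_4: 1, chi_5: 1. Dimension check: dim(chi_5)*dim(chi_3) = 3*2 = 6 and sum (mult * dim) = 1*3 + 1*3 = 6.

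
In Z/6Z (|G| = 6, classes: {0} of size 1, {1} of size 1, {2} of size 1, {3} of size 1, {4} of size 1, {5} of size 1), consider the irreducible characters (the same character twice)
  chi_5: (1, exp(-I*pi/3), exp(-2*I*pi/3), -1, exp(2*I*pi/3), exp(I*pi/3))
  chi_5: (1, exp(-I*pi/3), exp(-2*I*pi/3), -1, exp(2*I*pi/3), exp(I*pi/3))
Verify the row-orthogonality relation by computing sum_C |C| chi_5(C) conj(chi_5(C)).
Sum = 6 = |G| = 6; so <chi_5, chi_5> = 1 (norm-1 confirms irreducibility).

Reasoning: Compute term by term over conjugacy classes (|C| * chi_5(C) * conj(chi_5(C))):
  1*(1)*conj(1) + 1*(exp(-I*pi/3))*conj(exp(-I*pi/3)) + 1*(exp(-2*I*pi/3))*conj(exp(-2*I*pi/3)) + 1*(-1)*conj(-1) + 1*(exp(2*I*pi/3))*conj(exp(2*I*pi/3)) + 1*(exp(I*pi/3))*conj(exp(I*pi/3))
  = (1) + (1) + (1) + (1) + (1) + (1)
  = 6.
(Exp terms are combined using exp(i*s)*conj(exp(i*t)) = exp(i*(s-t)), and sums of them are collapsed using the identity that for every m > 1 the m distinct m-th roots of unity sum to 0, e.g. 1 + exp(2*I*pi/3) + exp(-2*I*pi/3) = 0.)
Dividing by |G| = 6 gives 6/6 = 1, matching the row-orthogonality relation <chi_5, chi_5> = [chi_5 = chi_5].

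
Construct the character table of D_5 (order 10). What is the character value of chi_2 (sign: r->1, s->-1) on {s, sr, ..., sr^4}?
Conjugacy classes: {e} of size 1, {r^1, r^4} of size 2, {r^2, r^3} of size 2, {s, sr, ..., sr^4} of size 5.
Character table:
  irrep \ class              {e} (size 1)  {r^1, r^4} (size 2)  {r^2, r^3} (size 2)  {s, sr, ..., sr^4} (size 5)
  chi_1 (triv)               1             1                    1                    1                          
  chi_2 (sign: r->1, s->-1)  1             1                    1                    -1                         
  chi_3 (2d, j=1)            2             -1/2 + sqrt(5)/2     -sqrt(5)/2 - 1/2     0                          
  chi_4 (2d, j=2)            2             -sqrt(5)/2 - 1/2     -1/2 + sqrt(5)/2     0                          

Spot check: chi_2 (sign: r->1, s->-1) on {s, sr, ..., sr^4} = -1.

Solution. D_5 has order 2*5 = 10 with 4 conjugacy classes, hence 4 irreducibles. Sum of squared dims 1 + 1 + 4 + 4 = 10 = |G|. Linear characters come from the abelianisation; the 2-dimensional irreps have character r^k -> 2*cos(2*pi*j*k/5), reflections -> 0.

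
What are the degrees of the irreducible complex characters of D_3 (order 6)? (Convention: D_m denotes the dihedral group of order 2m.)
Dimensions: 1, 1, 2

Details: There are 3 irreducibles (= number of conjugacy classes). Their dimensions d_i satisfy sum d_i^2 = |G| = 6: 1 + 1 + 4 = 6.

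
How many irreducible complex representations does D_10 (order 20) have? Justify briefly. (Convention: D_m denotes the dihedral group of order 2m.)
8

Derivation: The number of irreducible complex representations of a finite group equals its number of conjugacy classes. D_10 has 8 conjugacy classes (n/2 + 3 for n even), so D_10 (order 20) has exactly 8 irreducible complex representations.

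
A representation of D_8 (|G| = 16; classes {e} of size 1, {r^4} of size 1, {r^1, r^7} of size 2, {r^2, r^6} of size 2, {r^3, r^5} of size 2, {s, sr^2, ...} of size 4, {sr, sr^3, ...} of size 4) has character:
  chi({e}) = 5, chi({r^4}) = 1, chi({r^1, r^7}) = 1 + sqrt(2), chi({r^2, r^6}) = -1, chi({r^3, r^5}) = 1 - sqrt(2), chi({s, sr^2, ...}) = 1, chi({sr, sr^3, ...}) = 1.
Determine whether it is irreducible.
Not irreducible (reducible): <chi, chi> = 3 > 1.

Why: <chi, chi> = (1/|G|) sum_C |C| * |chi(C)|^2 = (1/16)[1*|5|^2 + 1*|1|^2 + 2*|1 + sqrt(2)|^2 + 2*|-1|^2 + 2*|1 - sqrt(2)|^2 + 4*|1|^2 + 4*|1|^2]
  = (1/16)[(25) + (1) + (4*sqrt(2) + 6) + (2) + (6 - 4*sqrt(2)) + (4) + (4)] = 48/16 = 3.
A character is irreducible iff <chi, chi> = 1, so this representation is reducible.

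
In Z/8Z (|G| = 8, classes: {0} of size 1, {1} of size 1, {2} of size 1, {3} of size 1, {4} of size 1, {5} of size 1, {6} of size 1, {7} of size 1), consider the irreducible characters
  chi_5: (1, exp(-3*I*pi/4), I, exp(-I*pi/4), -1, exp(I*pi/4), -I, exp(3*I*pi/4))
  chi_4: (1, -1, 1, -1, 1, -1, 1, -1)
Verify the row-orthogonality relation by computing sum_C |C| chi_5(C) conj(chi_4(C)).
Sum = 0; so <chi_5, chi_4> = 0 (distinct irreducibles are orthogonal).

Derivation: Compute term by term over conjugacy classes (|C| * chi_5(C) * conj(chi_4(C))):
  1*(1)*conj(1) + 1*(exp(-3*I*pi/4))*conj(-1) + 1*(I)*conj(1) + 1*(exp(-I*pi/4))*conj(-1) + 1*(-1)*conj(1) + 1*(exp(I*pi/4))*conj(-1) + 1*(-I)*conj(1) + 1*(exp(3*I*pi/4))*conj(-1)
  = (1) + (-exp(-3*I*pi/4)) + (I) + (-exp(-I*pi/4)) + (-1) + (-exp(I*pi/4)) + (-I) + (-exp(3*I*pi/4))
  = 0.
(Exp terms are combined using exp(i*s)*conj(exp(i*t)) = exp(i*(s-t)), and sums of them are collapsed using the identity that for every m > 1 the m distinct m-th roots of unity sum to 0, e.g. 1 + exp(2*I*pi/3) + exp(-2*I*pi/3) = 0.)
Dividing by |G| = 8 gives 0/8 = 0, matching the row-orthogonality relation <chi_5, chi_4> = [chi_5 = chi_4].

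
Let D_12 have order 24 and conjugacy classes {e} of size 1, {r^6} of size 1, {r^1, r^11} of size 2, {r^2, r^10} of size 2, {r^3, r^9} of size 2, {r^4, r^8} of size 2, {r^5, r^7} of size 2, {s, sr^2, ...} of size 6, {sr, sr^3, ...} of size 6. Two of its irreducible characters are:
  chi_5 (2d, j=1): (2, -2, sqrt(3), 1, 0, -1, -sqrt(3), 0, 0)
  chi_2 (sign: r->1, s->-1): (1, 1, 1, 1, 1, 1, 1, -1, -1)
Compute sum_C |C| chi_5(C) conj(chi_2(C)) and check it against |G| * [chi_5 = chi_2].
Sum = 0; so <chi_5, chi_2> = 0 (distinct irreducibles are orthogonal).

Reasoning: Compute term by term over conjugacy classes (|C| * chi_5(C) * conj(chi_2(C))):
  1*(2)*conj(1) + 1*(-2)*conj(1) + 2*(sqrt(3))*conj(1) + 2*(1)*conj(1) + 2*(0)*conj(1) + 2*(-1)*conj(1) + 2*(-sqrt(3))*conj(1) + 6*(0)*conj(-1) + 6*(0)*conj(-1)
  = (2) + (-2) + (2*sqrt(3)) + (2) + (0) + (-2) + (-2*sqrt(3)) + (0) + (0)
  = 0.
Dividing by |G| = 24 gives 0/24 = 0, matching the row-orthogonality relation <chi_5, chi_2> = [chi_5 = chi_2].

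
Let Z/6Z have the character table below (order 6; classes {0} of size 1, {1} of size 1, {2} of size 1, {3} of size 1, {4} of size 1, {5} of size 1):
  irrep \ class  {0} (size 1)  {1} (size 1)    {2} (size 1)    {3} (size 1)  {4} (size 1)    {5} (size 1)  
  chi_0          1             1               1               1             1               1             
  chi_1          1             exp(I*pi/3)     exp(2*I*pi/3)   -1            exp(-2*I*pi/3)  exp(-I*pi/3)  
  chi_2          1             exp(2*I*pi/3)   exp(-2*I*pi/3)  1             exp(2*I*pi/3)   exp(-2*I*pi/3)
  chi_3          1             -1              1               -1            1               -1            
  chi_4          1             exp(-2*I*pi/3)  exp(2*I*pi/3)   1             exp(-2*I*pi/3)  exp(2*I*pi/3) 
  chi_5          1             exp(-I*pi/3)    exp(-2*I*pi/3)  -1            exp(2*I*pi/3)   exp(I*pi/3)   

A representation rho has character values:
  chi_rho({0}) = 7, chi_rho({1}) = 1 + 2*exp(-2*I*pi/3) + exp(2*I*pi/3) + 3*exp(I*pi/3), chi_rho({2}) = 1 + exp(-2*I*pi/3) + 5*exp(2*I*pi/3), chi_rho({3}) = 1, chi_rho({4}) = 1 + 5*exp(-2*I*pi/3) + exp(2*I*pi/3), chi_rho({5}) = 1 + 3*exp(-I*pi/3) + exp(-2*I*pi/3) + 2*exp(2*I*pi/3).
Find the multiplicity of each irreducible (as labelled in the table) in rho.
Multiplicities: chi_0: 1, chi_1: 3, chi_2: 1, chi_3: 0, chi_4: 2, chi_5: 0.

Working: Use <chi_rho, chi> = (1/|G|) sum_C |C| * chi_rho(C) * conj(chi(C)) with |G| = 6 for each irreducible chi in the table:
  <chi_rho, chi_0> = (1/6)[1*(7)*conj(1) + 1*(1 + 2*exp(-2*I*pi/3) + exp(2*I*pi/3) + 3*exp(I*pi/3))*conj(1) + 1*(1 + exp(-2*I*pi/3) + 5*exp(2*I*pi/3))*conj(1) + 1*(1)*conj(1) + 1*(1 + 5*exp(-2*I*pi/3) + exp(2*I*pi/3))*conj(1) + 1*(1 + 3*exp(-I*pi/3) + exp(-2*I*pi/3) + 2*exp(2*I*pi/3))*conj(1)]
      = (1/6)[(7) + (1 + 2*exp(-2*I*pi/3) + exp(2*I*pi/3) + 3*exp(I*pi/3)) + (1 + exp(-2*I*pi/3) + 5*exp(2*I*pi/3)) + (1) + (1 + 5*exp(-2*I*pi/3) + exp(2*I*pi/3)) + (1 + 3*exp(-I*pi/3) + exp(-2*I*pi/3) + 2*exp(2*I*pi/3))] = 6/6 = 1
  <chi_rho, chi_1> = (1/6)[1*(7)*conj(1) + 1*(1 + 2*exp(-2*I*pi/3) + exp(2*I*pi/3) + 3*exp(I*pi/3))*conj(exp(I*pi/3)) + 1*(1 + exp(-2*I*pi/3) + 5*exp(2*I*pi/3))*conj(exp(2*I*pi/3)) + 1*(1)*conj(-1) + 1*(1 + 5*exp(-2*I*pi/3) + exp(2*I*pi/3))*conj(exp(-2*I*pi/3)) + 1*(1 + 3*exp(-I*pi/3) + exp(-2*I*pi/3) + 2*exp(2*I*pi/3))*conj(exp(-I*pi/3))]
      = (1/6)[(7) + (2) + (4) + (-1) + (4) + (2)] = 18/6 = 3
  <chi_rho, chi_2> = (1/6)[1*(7)*conj(1) + 1*(1 + 2*exp(-2*I*pi/3) + exp(2*I*pi/3) + 3*exp(I*pi/3))*conj(exp(2*I*pi/3)) + 1*(1 + exp(-2*I*pi/3) + 5*exp(2*I*pi/3))*conj(exp(-2*I*pi/3)) + 1*(1)*conj(1) + 1*(1 + 5*exp(-2*I*pi/3) + exp(2*I*pi/3))*conj(exp(2*I*pi/3)) + 1*(1 + 3*exp(-I*pi/3) + exp(-2*I*pi/3) + 2*exp(2*I*pi/3))*conj(exp(-2*I*pi/3))]
      = (1/6)[(7) + (1 + 3*exp(-I*pi/3) + exp(-2*I*pi/3) + 2*exp(2*I*pi/3)) + (1 + 5*exp(-2*I*pi/3) + exp(2*I*pi/3)) + (1) + (1 + exp(-2*I*pi/3) + 5*exp(2*I*pi/3)) + (1 + 2*exp(-2*I*pi/3) + exp(2*I*pi/3) + 3*exp(I*pi/3))] = 6/6 = 1
  <chi_rho, chi_3> = (1/6)[1*(7)*conj(1) + 1*(1 + 2*exp(-2*I*pi/3) + exp(2*I*pi/3) + 3*exp(I*pi/3))*conj(-1) + 1*(1 + exp(-2*I*pi/3) + 5*exp(2*I*pi/3))*conj(1) + 1*(1)*conj(-1) + 1*(1 + 5*exp(-2*I*pi/3) + exp(2*I*pi/3))*conj(1) + 1*(1 + 3*exp(-I*pi/3) + exp(-2*I*pi/3) + 2*exp(2*I*pi/3))*conj(-1)]
      = (1/6)[(7) + (-1 - 3*exp(I*pi/3) - exp(2*I*pi/3) - 2*exp(-2*I*pi/3)) + (1 + exp(-2*I*pi/3) + 5*exp(2*I*pi/3)) + (-1) + (1 + 5*exp(-2*I*pi/3) + exp(2*I*pi/3)) + (-1 - 2*exp(2*I*pi/3) - exp(-2*I*pi/3) - 3*exp(-I*pi/3))] = 0/6 = 0
  <chi_rho, chi_4> = (1/6)[1*(7)*conj(1) + 1*(1 + 2*exp(-2*I*pi/3) + exp(2*I*pi/3) + 3*exp(I*pi/3))*conj(exp(-2*I*pi/3)) + 1*(1 + exp(-2*I*pi/3) + 5*exp(2*I*pi/3))*conj(exp(2*I*pi/3)) + 1*(1)*conj(1) + 1*(1 + 5*exp(-2*I*pi/3) + exp(2*I*pi/3))*conj(exp(-2*I*pi/3)) + 1*(1 + 3*exp(-I*pi/3) + exp(-2*I*pi/3) + 2*exp(2*I*pi/3))*conj(exp(2*I*pi/3))]
      = (1/6)[(7) + (-2) + (4) + (1) + (4) + (-2)] = 12/6 = 2
  <chi_rho, chi_5> = (1/6)[1*(7)*conj(1) + 1*(1 + 2*exp(-2*I*pi/3) + exp(2*I*pi/3) + 3*exp(I*pi/3))*conj(exp(-I*pi/3)) + 1*(1 + exp(-2*I*pi/3) + 5*exp(2*I*pi/3))*conj(exp(-2*I*pi/3)) + 1*(1)*conj(-1) + 1*(1 + 5*exp(-2*I*pi/3) + exp(2*I*pi/3))*conj(exp(2*I*pi/3)) + 1*(1 + 3*exp(-I*pi/3) + exp(-2*I*pi/3) + 2*exp(2*I*pi/3))*conj(exp(I*pi/3))]
      = (1/6)[(7) + (-1 + 2*exp(-I*pi/3) + exp(I*pi/3) + 3*exp(2*I*pi/3)) + (1 + 5*exp(-2*I*pi/3) + exp(2*I*pi/3)) + (-1) + (1 + exp(-2*I*pi/3) + 5*exp(2*I*pi/3)) + (-1 + 3*exp(-2*I*pi/3) + exp(-I*pi/3) + 2*exp(I*pi/3))] = 0/6 = 0
(Exp terms are combined using exp(i*s)*conj(exp(i*t)) = exp(i*(s-t)), and sums of them are collapsed using the identity that for every m > 1 the m distinct m-th roots of unity sum to 0, e.g. 1 + exp(2*I*pi/3) + exp(-2*I*pi/3) = 0.)
Dimension check: dim(rho) = sum (mult * dim) = 1*1 + 3*1 + 1*1 + 0*1 + 2*1 + 0*1 = 7 = chi_rho(e) = 7.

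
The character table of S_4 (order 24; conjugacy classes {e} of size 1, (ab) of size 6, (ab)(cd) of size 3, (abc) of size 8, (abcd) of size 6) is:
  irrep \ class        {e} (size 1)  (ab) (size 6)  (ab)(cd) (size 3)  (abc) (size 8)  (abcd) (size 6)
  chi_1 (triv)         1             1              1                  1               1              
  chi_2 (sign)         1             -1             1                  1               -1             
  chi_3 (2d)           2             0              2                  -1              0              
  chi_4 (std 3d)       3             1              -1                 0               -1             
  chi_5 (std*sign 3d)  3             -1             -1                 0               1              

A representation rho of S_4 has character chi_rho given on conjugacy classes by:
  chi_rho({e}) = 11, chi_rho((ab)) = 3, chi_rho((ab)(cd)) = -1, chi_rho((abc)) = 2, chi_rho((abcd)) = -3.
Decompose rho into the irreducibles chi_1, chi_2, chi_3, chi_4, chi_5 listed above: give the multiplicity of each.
Multiplicities: chi_1: 1, chi_2: 1, chi_3: 0, chi_4: 3, chi_5: 0.

Justification: Use <chi_rho, chi> = (1/|G|) sum_C |C| * chi_rho(C) * conj(chi(C)) with |G| = 24 for each irreducible chi in the table:
  <chi_rho, chi_1> = (1/24)[1*(11)*conj(1) + 6*(3)*conj(1) + 3*(-1)*conj(1) + 8*(2)*conj(1) + 6*(-3)*conj(1)]
      = (1/24)[(11) + (18) + (-3) + (16) + (-18)] = 24/24 = 1
  <chi_rho, chi_2> = (1/24)[1*(11)*conj(1) + 6*(3)*conj(-1) + 3*(-1)*conj(1) + 8*(2)*conj(1) + 6*(-3)*conj(-1)]
      = (1/24)[(11) + (-18) + (-3) + (16) + (18)] = 24/24 = 1
  <chi_rho, chi_3> = (1/24)[1*(11)*conj(2) + 6*(3)*conj(0) + 3*(-1)*conj(2) + 8*(2)*conj(-1) + 6*(-3)*conj(0)]
      = (1/24)[(22) + (0) + (-6) + (-16) + (0)] = 0/24 = 0
  <chi_rho, chi_4> = (1/24)[1*(11)*conj(3) + 6*(3)*conj(1) + 3*(-1)*conj(-1) + 8*(2)*conj(0) + 6*(-3)*conj(-1)]
      = (1/24)[(33) + (18) + (3) + (0) + (18)] = 72/24 = 3
  <chi_rho, chi_5> = (1/24)[1*(11)*conj(3) + 6*(3)*conj(-1) + 3*(-1)*conj(-1) + 8*(2)*conj(0) + 6*(-3)*conj(1)]
      = (1/24)[(33) + (-18) + (3) + (0) + (-18)] = 0/24 = 0
Dimension check: dim(rho) = sum (mult * dim) = 1*1 + 1*1 + 0*2 + 3*3 + 0*3 = 11 = chi_rho(e) = 11.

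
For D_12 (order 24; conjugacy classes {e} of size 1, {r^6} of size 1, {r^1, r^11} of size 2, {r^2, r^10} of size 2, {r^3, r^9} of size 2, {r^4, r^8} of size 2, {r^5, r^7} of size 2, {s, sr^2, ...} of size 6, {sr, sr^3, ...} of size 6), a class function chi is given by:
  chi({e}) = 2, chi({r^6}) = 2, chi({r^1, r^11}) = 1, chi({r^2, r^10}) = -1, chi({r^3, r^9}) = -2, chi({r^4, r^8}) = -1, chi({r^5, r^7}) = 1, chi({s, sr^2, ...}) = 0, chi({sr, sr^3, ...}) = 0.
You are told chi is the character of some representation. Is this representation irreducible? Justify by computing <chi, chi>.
Irreducible: <chi, chi> = 1.

Why: <chi, chi> = (1/|G|) sum_C |C| * |chi(C)|^2 = (1/24)[1*|2|^2 + 1*|2|^2 + 2*|1|^2 + 2*|-1|^2 + 2*|-2|^2 + 2*|-1|^2 + 2*|1|^2 + 6*|0|^2 + 6*|0|^2]
  = (1/24)[(4) + (4) + (2) + (2) + (8) + (2) + (2) + (0) + (0)] = 24/24 = 1.
A character is irreducible iff <chi, chi> = 1, so this representation is irreducible.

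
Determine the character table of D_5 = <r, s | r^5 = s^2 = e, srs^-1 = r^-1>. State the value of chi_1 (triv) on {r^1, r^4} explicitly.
Conjugacy classes: {e} of size 1, {r^1, r^4} of size 2, {r^2, r^3} of size 2, {s, sr, ..., sr^4} of size 5.
Character table:
  irrep \ class              {e} (size 1)  {r^1, r^4} (size 2)  {r^2, r^3} (size 2)  {s, sr, ..., sr^4} (size 5)
  chi_1 (triv)               1             1                    1                    1                          
  chi_2 (sign: r->1, s->-1)  1             1                    1                    -1                         
  chi_3 (2d, j=1)            2             -1/2 + sqrt(5)/2     -sqrt(5)/2 - 1/2     0                          
  chi_4 (2d, j=2)            2             -sqrt(5)/2 - 1/2     -1/2 + sqrt(5)/2     0                          

Spot check: chi_1 (triv) on {r^1, r^4} = 1.

Explanation: D_5 has order 2*5 = 10 with 4 conjugacy classes, hence 4 irreducibles. Sum of squared dims 1 + 1 + 4 + 4 = 10 = |G|. Linear characters come from the abelianisation; the 2-dimensional irreps have character r^k -> 2*cos(2*pi*j*k/5), reflections -> 0.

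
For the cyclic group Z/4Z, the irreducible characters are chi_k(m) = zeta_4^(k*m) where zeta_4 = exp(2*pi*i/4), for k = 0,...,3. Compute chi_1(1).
chi_1(1) = zeta_4^1 = I

Details: chi_1(1) = zeta_4^(1*1) = zeta_4^1. Since zeta_4^4 = 1, this equals zeta_4^1 = exp(2*pi*i*1/4) = I.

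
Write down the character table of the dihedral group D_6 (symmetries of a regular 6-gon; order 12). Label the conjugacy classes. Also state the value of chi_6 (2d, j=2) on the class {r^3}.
Conjugacy classes: {e} of size 1, {r^3} of size 1, {r^1, r^5} of size 2, {r^2, r^4} of size 2, {s, sr^2, ...} of size 3, {sr, sr^3, ...} of size 3.
Character table:
  irrep \ class              {e} (size 1)  {r^3} (size 1)  {r^1, r^5} (size 2)  {r^2, r^4} (size 2)  {s, sr^2, ...} (size 3)  {sr, sr^3, ...} (size 3)
  chi_1 (triv)               1             1               1                    1                    1                        1                       
  chi_2 (sign: r->1, s->-1)  1             1               1                    1                    -1                       -1                      
  chi_3 (r->-1, s->1)        1             -1              -1                   1                    1                        -1                      
  chi_4 (r->-1, s->-1)       1             -1              -1                   1                    -1                       1                       
  chi_5 (2d, j=1)            2             -2              1                    -1                   0                        0                       
  chi_6 (2d, j=2)            2             2               -1                   -1                   0                        0                       

Spot check: chi_6 (2d, j=2) on {r^3} = 2.

Derivation: D_6 has order 2*6 = 12 with 6 conjugacy classes, hence 6 irreducibles. Sum of squared dims 1 + 1 + 1 + 1 + 4 + 4 = 12 = |G|. Linear characters come from the abelianisation; the 2-dimensional irreps have character r^k -> 2*cos(2*pi*j*k/6), reflections -> 0.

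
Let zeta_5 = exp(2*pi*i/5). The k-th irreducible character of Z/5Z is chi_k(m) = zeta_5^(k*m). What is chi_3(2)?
chi_3(2) = zeta_5^6 = exp(2*I*pi/5)

Proof sketch: chi_3(2) = zeta_5^(3*2) = zeta_5^6. Since zeta_5^5 = 1, this equals zeta_5^1 = exp(2*pi*i*1/5) = exp(2*I*pi/5).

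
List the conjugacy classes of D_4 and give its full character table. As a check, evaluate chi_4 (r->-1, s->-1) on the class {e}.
Conjugacy classes: {e} of size 1, {r^2} of size 1, {r^1, r^3} of size 2, {s, sr^2, ...} of size 2, {sr, sr^3, ...} of size 2.
Character table:
  irrep \ class              {e} (size 1)  {r^2} (size 1)  {r^1, r^3} (size 2)  {s, sr^2, ...} (size 2)  {sr, sr^3, ...} (size 2)
  chi_1 (triv)               1             1               1                    1                        1                       
  chi_2 (sign: r->1, s->-1)  1             1               1                    -1                       -1                      
  chi_3 (r->-1, s->1)        1             1               -1                   1                        -1                      
  chi_4 (r->-1, s->-1)       1             1               -1                   -1                       1                       
  chi_5 (2d, j=1)            2             -2              0                    0                        0                       

Spot check: chi_4 (r->-1, s->-1) on {e} = 1.

Justification: D_4 has order 2*4 = 8 with 5 conjugacy classes, hence 5 irreducibles. Sum of squared dims 1 + 1 + 1 + 1 + 4 = 8 = |G|. Linear characters come from the abelianisation; the 2-dimensional irreps have character r^k -> 2*cos(2*pi*j*k/4), reflections -> 0.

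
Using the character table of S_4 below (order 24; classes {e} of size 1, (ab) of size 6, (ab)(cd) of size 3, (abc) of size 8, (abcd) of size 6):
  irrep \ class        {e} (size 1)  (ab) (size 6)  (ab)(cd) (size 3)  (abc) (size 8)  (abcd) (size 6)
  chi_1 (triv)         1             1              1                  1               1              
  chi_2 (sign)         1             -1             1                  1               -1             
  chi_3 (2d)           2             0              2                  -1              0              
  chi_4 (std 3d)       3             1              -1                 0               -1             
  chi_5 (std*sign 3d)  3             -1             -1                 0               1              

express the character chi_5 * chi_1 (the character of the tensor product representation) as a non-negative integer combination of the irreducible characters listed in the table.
chi_5 tensor chi_1 = chi_5 (all other irreducibles have multiplicity 0).

Derivation: The character of a tensor product is the pointwise product (chi_5 * chi_1)(C) = chi_5(C) * chi_1(C):
  {e}: (3)*(1), (ab): (-1)*(1), (ab)(cd): (-1)*(1), (abc): (0)*(1), (abcd): (1)*(1)
so (chi_5 * chi_1) takes values
  {e} -> 3, (ab) -> -1, (ab)(cd) -> -1, (abc) -> 0, (abcd) -> 1.
Now take the inner product of this character with each irreducible chi from the table, <chi_5*chi_1, chi> = (1/24) sum_C |C| (chi_5*chi_1)(C) conj(chi(C)):
  <chi_5*chi_1, chi_1> = (1/24)[1*(3)*conj(1) + 6*(-1)*conj(1) + 3*(-1)*conj(1) + 8*(0)*conj(1) + 6*(1)*conj(1)]
      = (1/24)[(3) + (-6) + (-3) + (0) + (6)] = 0/24 = 0
  <chi_5*chi_1, chi_2> = (1/24)[1*(3)*conj(1) + 6*(-1)*conj(-1) + 3*(-1)*conj(1) + 8*(0)*conj(1) + 6*(1)*conj(-1)]
      = (1/24)[(3) + (6) + (-3) + (0) + (-6)] = 0/24 = 0
  <chi_5*chi_1, chi_3> = (1/24)[1*(3)*conj(2) + 6*(-1)*conj(0) + 3*(-1)*conj(2) + 8*(0)*conj(-1) + 6*(1)*conj(0)]
      = (1/24)[(6) + (0) + (-6) + (0) + (0)] = 0/24 = 0
  <chi_5*chi_1, chi_4> = (1/24)[1*(3)*conj(3) + 6*(-1)*conj(1) + 3*(-1)*conj(-1) + 8*(0)*conj(0) + 6*(1)*conj(-1)]
      = (1/24)[(9) + (-6) + (3) + (0) + (-6)] = 0/24 = 0
  <chi_5*chi_1, chi_5> = (1/24)[1*(3)*conj(3) + 6*(-1)*conj(-1) + 3*(-1)*conj(-1) + 8*(0)*conj(0) + 6*(1)*conj(1)]
      = (1/24)[(9) + (6) + (3) + (0) + (6)] = 24/24 = 1
Hence the multiplicities are chi_5: 1. Dimension check: dim(chi_5)*dim(chi_1) = 3*1 = 3 and sum (mult * dim) = 1*3 = 3.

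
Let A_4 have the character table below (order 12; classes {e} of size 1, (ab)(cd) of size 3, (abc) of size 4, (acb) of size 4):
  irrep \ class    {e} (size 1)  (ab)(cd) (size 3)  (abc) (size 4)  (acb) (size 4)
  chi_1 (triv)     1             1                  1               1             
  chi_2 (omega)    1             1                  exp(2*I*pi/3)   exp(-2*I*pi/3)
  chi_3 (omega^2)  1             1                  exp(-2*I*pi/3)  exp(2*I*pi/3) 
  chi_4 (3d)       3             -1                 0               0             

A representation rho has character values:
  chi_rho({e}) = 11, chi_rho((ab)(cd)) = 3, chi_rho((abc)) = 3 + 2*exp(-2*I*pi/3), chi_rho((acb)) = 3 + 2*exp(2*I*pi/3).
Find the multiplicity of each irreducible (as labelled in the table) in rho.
Multiplicities: chi_1: 3, chi_2: 0, chi_3: 2, chi_4: 2.

Details: Use <chi_rho, chi> = (1/|G|) sum_C |C| * chi_rho(C) * conj(chi(C)) with |G| = 12 for each irreducible chi in the table:
  <chi_rho, chi_1> = (1/12)[1*(11)*conj(1) + 3*(3)*conj(1) + 4*(3 + 2*exp(-2*I*pi/3))*conj(1) + 4*(3 + 2*exp(2*I*pi/3))*conj(1)]
      = (1/12)[(11) + (9) + (12 + 8*exp(-2*I*pi/3)) + (12 + 8*exp(2*I*pi/3))] = 36/12 = 3
  <chi_rho, chi_2> = (1/12)[1*(11)*conj(1) + 3*(3)*conj(1) + 4*(3 + 2*exp(-2*I*pi/3))*conj(exp(2*I*pi/3)) + 4*(3 + 2*exp(2*I*pi/3))*conj(exp(-2*I*pi/3))]
      = (1/12)[(11) + (9) + (12*exp(-2*I*pi/3) + 8*exp(2*I*pi/3)) + (8*exp(-2*I*pi/3) + 12*exp(2*I*pi/3))] = 0/12 = 0
  <chi_rho, chi_3> = (1/12)[1*(11)*conj(1) + 3*(3)*conj(1) + 4*(3 + 2*exp(-2*I*pi/3))*conj(exp(-2*I*pi/3)) + 4*(3 + 2*exp(2*I*pi/3))*conj(exp(2*I*pi/3))]
      = (1/12)[(11) + (9) + (8 + 12*exp(2*I*pi/3)) + (8 + 12*exp(-2*I*pi/3))] = 24/12 = 2
  <chi_rho, chi_4> = (1/12)[1*(11)*conj(3) + 3*(3)*conj(-1) + 4*(3 + 2*exp(-2*I*pi/3))*conj(0) + 4*(3 + 2*exp(2*I*pi/3))*conj(0)]
      = (1/12)[(33) + (-9) + (0) + (0)] = 24/12 = 2
(Exp terms are combined using exp(i*s)*conj(exp(i*t)) = exp(i*(s-t)), and sums of them are collapsed using the identity that for every m > 1 the m distinct m-th roots of unity sum to 0, e.g. 1 + exp(2*I*pi/3) + exp(-2*I*pi/3) = 0.)
Dimension check: dim(rho) = sum (mult * dim) = 3*1 + 0*1 + 2*1 + 2*3 = 11 = chi_rho(e) = 11.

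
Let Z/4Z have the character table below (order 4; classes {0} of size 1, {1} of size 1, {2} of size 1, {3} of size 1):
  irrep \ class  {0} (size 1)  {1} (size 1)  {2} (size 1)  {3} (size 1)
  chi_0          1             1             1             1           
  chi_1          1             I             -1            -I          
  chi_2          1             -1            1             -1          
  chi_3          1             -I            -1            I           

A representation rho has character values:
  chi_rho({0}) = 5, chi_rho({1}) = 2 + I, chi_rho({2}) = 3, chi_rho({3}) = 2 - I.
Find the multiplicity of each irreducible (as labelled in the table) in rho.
Multiplicities: chi_0: 3, chi_1: 1, chi_2: 1, chi_3: 0.

Argument: Use <chi_rho, chi> = (1/|G|) sum_C |C| * chi_rho(C) * conj(chi(C)) with |G| = 4 for each irreducible chi in the table:
  <chi_rho, chi_0> = (1/4)[1*(5)*conj(1) + 1*(2 + I)*conj(1) + 1*(3)*conj(1) + 1*(2 - I)*conj(1)]
      = (1/4)[(5) + (2 + I) + (3) + (2 - I)] = 12/4 = 3
  <chi_rho, chi_1> = (1/4)[1*(5)*conj(1) + 1*(2 + I)*conj(I) + 1*(3)*conj(-1) + 1*(2 - I)*conj(-I)]
      = (1/4)[(5) + (1 - 2*I) + (-3) + (1 + 2*I)] = 4/4 = 1
  <chi_rho, chi_2> = (1/4)[1*(5)*conj(1) + 1*(2 + I)*conj(-1) + 1*(3)*conj(1) + 1*(2 - I)*conj(-1)]
      = (1/4)[(5) + (-2 - I) + (3) + (-2 + I)] = 4/4 = 1
  <chi_rho, chi_3> = (1/4)[1*(5)*conj(1) + 1*(2 + I)*conj(-I) + 1*(3)*conj(-1) + 1*(2 - I)*conj(I)]
      = (1/4)[(5) + (-1 + 2*I) + (-3) + (-1 - 2*I)] = 0/4 = 0
(Exp terms are combined using exp(i*s)*conj(exp(i*t)) = exp(i*(s-t)), and sums of them are collapsed using the identity that for every m > 1 the m distinct m-th roots of unity sum to 0, e.g. 1 + exp(2*I*pi/3) + exp(-2*I*pi/3) = 0.)
Dimension check: dim(rho) = sum (mult * dim) = 3*1 + 1*1 + 1*1 + 0*1 = 5 = chi_rho(e) = 5.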